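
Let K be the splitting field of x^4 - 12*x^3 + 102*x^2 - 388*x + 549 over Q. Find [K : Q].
The degree of the splitting field over Q equals the order of the Galois group, so first determine the group. The polynomial is an irreducible quartic over Q and its discriminant is 4087812096 = 63936^2, a perfect square, so the Galois group is contained in A_4. The resolvent cubic y^3 - 102*y^2 + 2460*y - 5608 is irreducible over Q. An irreducible resolvent with square discriminant gives A_4. The Galois group A_4 (4T4) has order 12, so the splitting field has degree 12 over Q.

12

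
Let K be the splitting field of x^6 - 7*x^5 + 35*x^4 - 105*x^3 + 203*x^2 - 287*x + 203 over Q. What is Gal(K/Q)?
C_6

The polynomial f is an irreducible sextic over Q, so G = Gal(f/Q) is one of the 16 transitive subgroups 6T1, ..., 6T16 of S_6. The discriminant of f is -1605262267903, which is not a perfect square, so G is not contained in A_6. The transitive groups of degree 6 not contained in A_6 are: C_6 (6T1, order 6), S_3 (6T2, order 6), D_6 (6T3, order 12), C_3 x S_3 (6T5, order 18), A_4 x C_2 (6T6, order 24), S_4 (6T8, order 24), S_3 x S_3 (6T9, order 36), S_4 x C_2 (6T11, order 48), (S_3 x S_3) : C_2 (6T13, order 72), PGL(2,5) (6T14, order 120), S_6 (6T16, order 720). By Dedekind's theorem, for a prime p not dividing disc(f) the degrees of the irreducible factors of f mod p form the cycle type of an element of G. Factoring f modulo the 37 such primes p <= 167 (skipping 7, 29, which divide the discriminant), each new pattern first appears at: mod 2: f = (x^3 + x + 1)(x^3 + x^2 + 1), pattern 3+3; mod 3: f = (x^6 + 2x^5 + 2x^4 + 2x^2 + x + 2), pattern 6; mod 13: f = (x^2 + 5x + 11)(x^2 + 6x + 1)(x^2 + 8x + 9), pattern 2+2+2; mod 43: f = (x + 14)(x + 18)(x + 28)(x + 31)(x + 32)(x + 42), pattern 1+1+1+1+1+1. No other pattern occurs in this range, so the set of observed cycle types is {3+3, 6, 2+2+2, 1+1+1+1+1+1}. The candidates containing elements of all these cycle types are C_6 (6T1) of order 6, D_6 (6T3) of order 12, C_3 x S_3 (6T5) of order 18, A_4 x C_2 (6T6) of order 24, S_3 x S_3 (6T9) of order 36, S_4 x C_2 (6T11) of order 48, (S_3 x S_3) : C_2 (6T13) of order 72, PGL(2,5) (6T14) of order 120, S_6 (6T16) of order 720; the others are excluded. The observed types are precisely the cycle types that occur in C_6 (6T1). Each of the other remaining candidates has further cycle types, and by the Chebotarev density theorem the matching factorization patterns would occur for a proportion of primes equal to their share of the group: D_6 (6T3) additionally contains elements of type 2+2+1+1 (3 of its 12 elements, about 25% of primes); C_3 x S_3 (6T5) additionally contains elements of type 3+1+1+1 (4 of its 18 elements, about 22% of primes); A_4 x C_2 (6T6) additionally contains elements of type 2+2+1+1, 2+1+1+1+1 (6 of its 24 elements, about 25% of primes); S_3 x S_3 (6T9) additionally contains elements of type 3+1+1+1, 2+2+1+1 (13 of its 36 elements, about 36% of primes); S_4 x C_2 (6T11) additionally contains elements of type 4+2, 4+1+1, 2+2+1+1, 2+1+1+1+1 (24 of its 48 elements, about 50% of primes); (S_3 x S_3) : C_2 (6T13) additionally contains elements of type 4+2, 3+2+1, 3+1+1+1, 2+2+1+1, 2+1+1+1+1 (49 of its 72 elements, about 68% of primes); PGL(2,5) (6T14) additionally contains elements of type 5+1, 4+1+1, 2+2+1+1 (69 of its 120 elements, about 58% of primes); S_6 (6T16) additionally contains elements of type 5+1, 4+2, 4+1+1, 3+2+1, 3+1+1+1, 2+2+1+1, 2+1+1+1+1 (544 of its 720 elements, about 76% of primes). None of the 37 primes tested shows any such pattern (for each of these groups the chance of that is below 10^-4), which rules them out. Hence G = C_6 (6T1), of order 6.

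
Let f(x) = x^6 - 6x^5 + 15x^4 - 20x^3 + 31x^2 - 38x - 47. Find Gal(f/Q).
S_4, S_4(6d), the S_4-action on 6 points inside A_6

The polynomial f is an irreducible sextic over Q, so G = Gal(f/Q) is one of the 16 transitive subgroups 6T1, ..., 6T16 of S_6. The discriminant of f is 66039417143296 = 8126464^2, a perfect square, so G is contained in A_6. The transitive groups of degree 6 contained in A_6 are: A_4 (6T4, order 12), S_4 (6T7, order 24), (C_3 x C_3) : C_4 (6T10, order 36), PSL(2,5) (6T12, order 60), A_6 (6T15, order 360). By Dedekind's theorem, for a prime p not dividing disc(f) the degrees of the irreducible factors of f mod p form the cycle type of an element of G. Factoring f modulo the 79 such primes p <= 419 (skipping 2, 31, which divide the discriminant), each new pattern first appears at: mod 3: f = (x^2 + x + 2)(x^4 + 2x^3 + 2x^2 + x + 2), pattern 4+2; mod 5: f = (x^3 + 4x + 3)(x^3 + 4x^2 + x + 1), pattern 3+3; mod 11: f = (x + 4)(x + 5)(x^2 + x + 4)(x^2 + 6x + 10), pattern 2+2+1+1; mod 67: f = (x + 3)(x + 5)(x + 21)(x + 44)(x + 60)(x + 62), pattern 1+1+1+1+1+1. No other pattern occurs in this range, so the set of observed cycle types is {4+2, 3+3, 2+2+1+1, 1+1+1+1+1+1}. The candidates containing elements of all these cycle types are S_4 (6T7) of order 24, (C_3 x C_3) : C_4 (6T10) of order 36, A_6 (6T15) of order 360; the others are excluded. The observed types are precisely the cycle types that occur in S_4 (6T7). Each of the other remaining candidates has further cycle types, and by the Chebotarev density theorem the matching factorization patterns would occur for a proportion of primes equal to their share of the group: (C_3 x C_3) : C_4 (6T10) additionally contains elements of type 3+1+1+1 (4 of its 36 elements, about 11% of primes); A_6 (6T15) additionally contains elements of type 5+1, 3+1+1+1 (184 of its 360 elements, about 51% of primes). None of the 79 primes tested shows any such pattern (for each of these groups the chance of that is below 10^-4), which rules them out. Hence G = S_4 (6T7), of order 24.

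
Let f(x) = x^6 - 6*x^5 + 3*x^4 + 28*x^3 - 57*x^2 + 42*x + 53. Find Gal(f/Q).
A_4 x C_2 (order 24)

The polynomial f is an irreducible sextic over Q, so G = Gal(f/Q) is one of the 16 transitive subgroups 6T1, ..., 6T16 of S_6. The discriminant of f is -450868486864896, which is not a perfect square, so G is not contained in A_6. The transitive groups of degree 6 not contained in A_6 are: C_6 (6T1, order 6), S_3 (6T2, order 6), D_6 (6T3, order 12), C_3 x S_3 (6T5, order 18), A_4 x C_2 (6T6, order 24), S_4 (6T8, order 24), S_3 x S_3 (6T9, order 36), S_4 x C_2 (6T11, order 48), (S_3 x S_3) : C_2 (6T13, order 72), PGL(2,5) (6T14, order 120), S_6 (6T16, order 720). By Dedekind's theorem, for a prime p not dividing disc(f) the degrees of the irreducible factors of f mod p form the cycle type of an element of G. Factoring f modulo the 33 such primes p <= 149 (skipping 2, 3, which divide the discriminant), each new pattern first appears at: mod 5: f = (x^3 + 3x + 2)(x^3 + 4x^2 + 4), pattern 3+3; mod 7: f = (x^6 + x^5 + 3x^4 + 6x^2 + 4), pattern 6; mod 17: f = (x + 3)(x + 12)(x^2 + 15x + 8)(x^2 + 15x + 15), pattern 2+2+1+1; mod 19: f = (x + 4)(x + 6)(x + 11)(x + 13)(x^2 + 17x + 6), pattern 2+1+1+1+1; mod 71: f = (x^2 + 69x + 4)(x^2 + 69x + 19)(x^2 + 69x + 39), pattern 2+2+2. No other pattern occurs in this range, so the set of observed cycle types is {3+3, 6, 2+2+1+1, 2+1+1+1+1, 2+2+2}. The candidates containing elements of all these cycle types are A_4 x C_2 (6T6) of order 24, S_4 x C_2 (6T11) of order 48, (S_3 x S_3) : C_2 (6T13) of order 72, S_6 (6T16) of order 720; the others are excluded. The observed types are precisely the cycle types that occur in A_4 x C_2 (6T6) (apart from the identity). Each of the other remaining candidates has further cycle types, and by the Chebotarev density theorem the matching factorization patterns would occur for a proportion of primes equal to their share of the group: S_4 x C_2 (6T11) additionally contains elements of type 4+2, 4+1+1 (12 of its 48 elements, about 25% of primes); (S_3 x S_3) : C_2 (6T13) additionally contains elements of type 4+2, 3+2+1, 3+1+1+1 (34 of its 72 elements, about 47% of primes); S_6 (6T16) additionally contains elements of type 5+1, 4+2, 4+1+1, 3+2+1, 3+1+1+1 (484 of its 720 elements, about 67% of primes). None of the 33 primes tested shows any such pattern (for each of these groups the chance of that is below 10^-4), which rules them out. Hence G = A_4 x C_2 (6T6), of order 24.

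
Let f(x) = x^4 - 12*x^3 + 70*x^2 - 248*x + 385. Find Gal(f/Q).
The polynomial is an irreducible quartic over Q and its discriminant is 1266944, which is not a perfect square, so the Galois group is not contained in A_4. The resolvent cubic y^3 - 70*y^2 + 1436*y - 9144 is irreducible over Q. An irreducible resolvent with non-square discriminant gives S_4.

S_4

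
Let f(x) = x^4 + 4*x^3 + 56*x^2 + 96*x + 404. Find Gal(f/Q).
A_4 (order 12)

The polynomial is an irreducible quartic over Q and its discriminant is 6575263744 = 81088^2, a perfect square, so the Galois group is contained in A_4. The resolvent cubic y^3 - 56*y^2 - 1232*y + 74816 is irreducible over Q. An irreducible resolvent with square discriminant gives A_4.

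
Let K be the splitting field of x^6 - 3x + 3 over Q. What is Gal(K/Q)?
The polynomial f is an irreducible sextic over Q, so G = Gal(f/Q) is one of the 16 transitive subgroups 6T1, ..., 6T16 of S_6. The discriminant of f is -9059283, which is not a perfect square, so G is not contained in A_6. The transitive groups of degree 6 not contained in A_6 are: C_6 (6T1, order 6), S_3 (6T2, order 6), D_6 (6T3, order 12), C_3 x S_3 (6T5, order 18), A_4 x C_2 (6T6, order 24), S_4 (6T8, order 24), S_3 x S_3 (6T9, order 36), S_4 x C_2 (6T11, order 48), (S_3 x S_3) : C_2 (6T13, order 72), PGL(2,5) (6T14, order 120), S_6 (6T16, order 720). By Dedekind's theorem, for a prime p not dividing disc(f) the degrees of the irreducible factors of f mod p form the cycle type of an element of G. Factoring f modulo the 28 such primes p <= 127 (skipping 3, 17, 43, which divide the discriminant), each new pattern first appears at: mod 2: f = (x^6 + x + 1), pattern 6; mod 7: f = (x + 1)(x^2 + 4x + 6)(x^3 + 2x^2 + x + 4), pattern 3+2+1; mod 11: f = (x^2 + 9x + 2)(x^4 + 2x^3 + 2x^2 + 7), pattern 4+2; mod 13: f = (x + 3)(x + 8)(x^2 + 3x + 6)(x^2 + 12x + 3), pattern 2+2+1+1; mod 61: f = (x + 40)(x + 51)(x + 57)(x + 59)(x^2 + 37x + 50), pattern 2+1+1+1+1; mod 97: f = (x + 48)(x + 85)(x + 87)(x^3 + 71x^2 + 60x + 63), pattern 3+1+1+1; mod 113: f = (x^2 + 49x + 72)(x^2 + 68x + 105)(x^2 + 109x + 10), pattern 2+2+2; mod 127: f = (x^3 + 39x^2 + 106x + 109)(x^3 + 88x^2 + 18x + 21), pattern 3+3. No other pattern occurs in this range, so the set of observed cycle types is {6, 3+2+1, 4+2, 2+2+1+1, 2+1+1+1+1, 3+1+1+1, 2+2+2, 3+3}. The candidates containing elements of all these cycle types are (S_3 x S_3) : C_2 (6T13) of order 72, S_6 (6T16) of order 720; the others are excluded. The observed types are precisely the cycle types that occur in (S_3 x S_3) : C_2 (6T13) (apart from the identity). Each of the other remaining candidates has further cycle types, and by the Chebotarev density theorem the matching factorization patterns would occur for a proportion of primes equal to their share of the group: S_6 (6T16) additionally contains elements of type 5+1, 4+1+1 (234 of its 720 elements, about 32% of primes). None of the 28 primes tested shows any such pattern (for each of these groups the chance of that is below 10^-4), which rules them out. Hence G = (S_3 x S_3) : C_2 (6T13), of order 72.

6T13: (S_3 x S_3) : C_2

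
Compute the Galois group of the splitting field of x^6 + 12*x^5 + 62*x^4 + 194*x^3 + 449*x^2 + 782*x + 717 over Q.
The polynomial f is an irreducible sextic over Q, so G = Gal(f/Q) is one of the 16 transitive subgroups 6T1, ..., 6T16 of S_6. The discriminant of f is -15635001708544, which is not a perfect square, so G is not contained in A_6. The transitive groups of degree 6 not contained in A_6 are: C_6 (6T1, order 6), S_3 (6T2, order 6), D_6 (6T3, order 12), C_3 x S_3 (6T5, order 18), A_4 x C_2 (6T6, order 24), S_4 (6T8, order 24), S_3 x S_3 (6T9, order 36), S_4 x C_2 (6T11, order 48), (S_3 x S_3) : C_2 (6T13, order 72), PGL(2,5) (6T14, order 120), S_6 (6T16, order 720). By Dedekind's theorem, for a prime p not dividing disc(f) the degrees of the irreducible factors of f mod p form the cycle type of an element of G. Factoring f modulo the 17 such primes p <= 67 (skipping 2, 31, which divide the discriminant), each new pattern first appears at: mod 3: f = (x)(x + 2)(x^4 + x^3 + 2x + 1), pattern 4+1+1; mod 5: f = (x^3 + x + 4)(x^3 + 2x^2 + x + 3), pattern 3+3; mod 7: f = (x^6 + 5x^5 + 6x^4 + 5x^3 + x^2 + 5x + 3), pattern 6; mod 11: f = (x^2 + 3)(x^2 + 4x + 7)(x^2 + 8x + 9), pattern 2+2+2; mod 13: f = (x^2 + 3x + 10)(x^4 + 9x^3 + 12x^2 + 3x + 8), pattern 4+2; mod 37: f = (x + 4)(x + 24)(x^2 + 10x + 11)(x^2 + 11x + 34), pattern 2+2+1+1; mod 47: f = (x + 14)(x + 33)(x + 34)(x + 44)(x^2 + 28x + 9), pattern 2+1+1+1+1. No other pattern occurs in this range, so the set of observed cycle types is {4+1+1, 3+3, 6, 2+2+2, 4+2, 2+2+1+1, 2+1+1+1+1}. The candidates containing elements of all these cycle types are S_4 x C_2 (6T11) of order 48, S_6 (6T16) of order 720; the others are excluded. The observed types are precisely the cycle types that occur in S_4 x C_2 (6T11) (apart from the identity). Each of the other remaining candidates has further cycle types, and by the Chebotarev density theorem the matching factorization patterns would occur for a proportion of primes equal to their share of the group: S_6 (6T16) additionally contains elements of type 5+1, 3+2+1, 3+1+1+1 (304 of its 720 elements, about 42% of primes). None of the 17 primes tested shows any such pattern (for each of these groups the chance of that is below 10^-4), which rules them out. Hence G = S_4 x C_2 (6T11), of order 48.

S_4 x C_2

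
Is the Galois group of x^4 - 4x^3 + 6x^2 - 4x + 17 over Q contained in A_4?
The polynomial is irreducible of degree 4 over Q. Its discriminant is 1048576 = 1024^2, a perfect square. A Galois group lies in the alternating group exactly when the discriminant is a square in Q, so the Galois group (V_4) is contained in A_4.

Yes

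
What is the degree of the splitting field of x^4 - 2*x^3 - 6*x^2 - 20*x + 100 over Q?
The degree of the splitting field over Q equals the order of the Galois group, so first determine the group. The polynomial is an irreducible quartic over Q and its discriminant is 41990400 = 6480^2, a perfect square, so the Galois group is contained in A_4. The resolvent cubic y^3 + 6*y^2 - 360*y - 3200 splits completely over Q, which gives the Klein four-group V_4. The Galois group V_4 (4T2) has order 4, so the splitting field has degree 4 over Q.

4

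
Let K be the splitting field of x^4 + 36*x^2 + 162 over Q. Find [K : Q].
4

The degree of the splitting field over Q equals the order of the Galois group, so first determine the group. The polynomial is an irreducible quartic over Q and its discriminant is 1088391168, which is not a perfect square, so the Galois group is not contained in A_4. The resolvent cubic y^3 - 36*y^2 - 648*y + 23328 has exactly one rational root, so the Galois group is C_4 or D_4. The quartic becomes reducible over Q(sqrt(disc)), so the group is C_4. The Galois group C_4 (4T1) has order 4, so the splitting field has degree 4 over Q.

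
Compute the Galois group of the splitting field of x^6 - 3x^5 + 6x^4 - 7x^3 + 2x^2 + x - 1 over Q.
The polynomial f is an irreducible sextic over Q, so G = Gal(f/Q) is one of the 16 transitive subgroups 6T1, ..., 6T16 of S_6. The discriminant of f is 810448, which is not a perfect square, so G is not contained in A_6. The transitive groups of degree 6 not contained in A_6 are: C_6 (6T1, order 6), S_3 (6T2, order 6), D_6 (6T3, order 12), C_3 x S_3 (6T5, order 18), A_4 x C_2 (6T6, order 24), S_4 (6T8, order 24), S_3 x S_3 (6T9, order 36), S_4 x C_2 (6T11, order 48), (S_3 x S_3) : C_2 (6T13, order 72), PGL(2,5) (6T14, order 120), S_6 (6T16, order 720). By Dedekind's theorem, for a prime p not dividing disc(f) the degrees of the irreducible factors of f mod p form the cycle type of an element of G. Factoring f modulo the 22 such primes p <= 89 (skipping 2, 37, which divide the discriminant), each new pattern first appears at: mod 3: f = (x^3 + x^2 + x + 2)(x^3 + 2x^2 + 1), pattern 3+3; mod 5: f = (x^2 + 3)(x^2 + 3x + 4)(x^2 + 4x + 2), pattern 2+2+2; mod 17: f = (x + 1)(x + 15)(x^4 + 15x^3 + 6x^2 + 12x + 9), pattern 4+1+1; mod 67: f = (x + 4)(x + 62)(x^2 + 66x + 40)(x^2 + 66x + 50), pattern 2+2+1+1. No other pattern occurs in this range, so the set of observed cycle types is {3+3, 2+2+2, 4+1+1, 2+2+1+1}. The candidates containing elements of all these cycle types are S_4 (6T8) of order 24, S_4 x C_2 (6T11) of order 48, PGL(2,5) (6T14) of order 120, S_6 (6T16) of order 720; the others are excluded. The observed types are precisely the cycle types that occur in S_4 (6T8) (apart from the identity). Each of the other remaining candidates has further cycle types, and by the Chebotarev density theorem the matching factorization patterns would occur for a proportion of primes equal to their share of the group: S_4 x C_2 (6T11) additionally contains elements of type 6, 4+2, 2+1+1+1+1 (17 of its 48 elements, about 35% of primes); PGL(2,5) (6T14) additionally contains elements of type 6, 5+1 (44 of its 120 elements, about 37% of primes); S_6 (6T16) additionally contains elements of type 6, 5+1, 4+2, 3+2+1, 3+1+1+1, 2+1+1+1+1 (529 of its 720 elements, about 73% of primes). None of the 22 primes tested shows any such pattern (for each of these groups the chance of that is below 10^-4), which rules them out. Hence G = S_4 (6T8), of order 24.

S_4, S_4(6c), the S_4-action on 6 points not in A_6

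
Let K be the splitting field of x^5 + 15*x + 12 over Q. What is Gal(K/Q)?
The polynomial f is an irreducible quintic over Q, so G = Gal(f/Q) is a transitive subgroup of S_5: one of C_5 (5T1, order 5), D_5 (5T2, order 10), F_20 (5T3, order 20), A_5 (5T4, order 60) or S_5 (5T5, order 120). The discriminant of f is 259200000, which is not a perfect square, so G is not contained in A_5. The transitive groups of degree 5 not contained in A_5 are: F_20 (5T3, order 20), S_5 (5T5, order 120). By Dedekind's theorem, for a prime p not dividing disc(f) the degrees of the irreducible factors of f mod p form the cycle type of an element of G. Factoring f modulo the 18 such primes p <= 73 (skipping 2, 3, 5, which divide the discriminant), each new pattern first appears at: mod 7: f = (x + 6)(x^4 + x^3 + x^2 + x + 2), pattern 4+1; mod 11: f = (x + 6)(x^2 + 2x + 10)(x^2 + 3x + 9), pattern 2+2+1; mod 19: f = (x^5 + 15x + 12), pattern 5. No other pattern occurs in this range, so the set of observed cycle types is {4+1, 2+2+1, 5}. The candidates containing elements of all these cycle types are F_20 (5T3) of order 20, S_5 (5T5) of order 120; the others are excluded. The observed types are precisely the cycle types that occur in F_20 (5T3) (apart from the identity). Each of the other remaining candidates has further cycle types, and by the Chebotarev density theorem the matching factorization patterns would occur for a proportion of primes equal to their share of the group: S_5 (5T5) additionally contains elements of type 3+2, 3+1+1, 2+1+1+1 (50 of its 120 elements, about 42% of primes). None of the 18 primes tested shows any such pattern (for each of these groups the chance of that is below 10^-4), which rules them out. Hence G = F_20 (5T3), of order 20.

F_20, the Frobenius group of order 20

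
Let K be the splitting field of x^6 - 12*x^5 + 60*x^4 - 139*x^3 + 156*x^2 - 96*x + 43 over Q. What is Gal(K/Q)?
The polynomial f is an irreducible sextic over Q, so G = Gal(f/Q) is one of the 16 transitive subgroups 6T1, ..., 6T16 of S_6. The discriminant of f is -2573642648187, which is not a perfect square, so G is not contained in A_6. The transitive groups of degree 6 not contained in A_6 are: C_6 (6T1, order 6), S_3 (6T2, order 6), D_6 (6T3, order 12), C_3 x S_3 (6T5, order 18), A_4 x C_2 (6T6, order 24), S_4 (6T8, order 24), S_3 x S_3 (6T9, order 36), S_4 x C_2 (6T11, order 48), (S_3 x S_3) : C_2 (6T13, order 72), PGL(2,5) (6T14, order 120), S_6 (6T16, order 720). By Dedekind's theorem, for a prime p not dividing disc(f) the degrees of the irreducible factors of f mod p form the cycle type of an element of G. Factoring f modulo the 26 such primes p <= 127 (skipping 3, 13, 17, 41, 43, which divide the discriminant), each new pattern first appears at: mod 2: f = (x^6 + x^3 + 1), pattern 6; mod 7: f = (x + 3)(x^2 + 2x + 2)(x^3 + 4x^2 + 4x + 6), pattern 3+2+1; mod 11: f = (x^2 + 9x + 2)(x^4 + x^3 + 5x^2 + x + 5), pattern 4+2; mod 31: f = (x + 2)(x + 21)(x^2 + 13x + 16)(x^2 + 14x + 5), pattern 2+2+1+1; mod 61: f = (x + 5)(x + 30)(x + 47)(x + 57)(x^2 + 32x + 1), pattern 2+1+1+1+1; mod 97: f = (x + 5)(x + 60)(x + 71)(x^3 + 46x^2 + 44x + 45), pattern 3+1+1+1; mod 113: f = (x^2 + 4x + 58)(x^2 + 34x + 5)(x^2 + 63x + 66), pattern 2+2+2; mod 127: f = (x^3 + 43x^2 + 113x + 120)(x^3 + 72x^2 + 26x + 12), pattern 3+3. No other pattern occurs in this range, so the set of observed cycle types is {6, 3+2+1, 4+2, 2+2+1+1, 2+1+1+1+1, 3+1+1+1, 2+2+2, 3+3}. The candidates containing elements of all these cycle types are (S_3 x S_3) : C_2 (6T13) of order 72, S_6 (6T16) of order 720; the others are excluded. The observed types are precisely the cycle types that occur in (S_3 x S_3) : C_2 (6T13) (apart from the identity). Each of the other remaining candidates has further cycle types, and by the Chebotarev density theorem the matching factorization patterns would occur for a proportion of primes equal to their share of the group: S_6 (6T16) additionally contains elements of type 5+1, 4+1+1 (234 of its 720 elements, about 32% of primes). None of the 26 primes tested shows any such pattern (for each of these groups the chance of that is below 10^-4), which rules them out. Hence G = (S_3 x S_3) : C_2 (6T13), of order 72.

6T13: (S_3 x S_3) : C_2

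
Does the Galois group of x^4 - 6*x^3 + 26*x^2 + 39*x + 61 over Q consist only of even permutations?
No

The polynomial is irreducible of degree 4 over Q. Its discriminant is 1177345125, which is not a perfect square. A Galois group lies in the alternating group exactly when the discriminant is a square in Q, so the Galois group (C_4) is not contained in A_4.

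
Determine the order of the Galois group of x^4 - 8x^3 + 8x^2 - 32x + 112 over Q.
8

The degree of the splitting field over Q equals the order of the Galois group, so first determine the group. The polynomial is an irreducible quartic over Q and its discriminant is -679477248, which is not a perfect square, so the Galois group is not contained in A_4. The resolvent cubic y^3 - 8*y^2 - 192*y - 4608 has exactly one rational root, so the Galois group is C_4 or D_4. The quartic remains irreducible over Q(sqrt(disc)), so the group is D_4. The Galois group D_4 (4T3) has order 8, so the splitting field has degree 8 over Q.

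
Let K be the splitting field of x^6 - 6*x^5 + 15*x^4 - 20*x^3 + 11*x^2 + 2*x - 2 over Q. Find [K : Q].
48

The degree of the splitting field over Q equals the order of the Galois group, so first determine the group. The polynomial f is an irreducible sextic over Q, so G = Gal(f/Q) is one of the 16 transitive subgroups 6T1, ..., 6T16 of S_6. The discriminant of f is -3356224, which is not a perfect square, so G is not contained in A_6. The transitive groups of degree 6 not contained in A_6 are: C_6 (6T1, order 6), S_3 (6T2, order 6), D_6 (6T3, order 12), C_3 x S_3 (6T5, order 18), A_4 x C_2 (6T6, order 24), S_4 (6T8, order 24), S_3 x S_3 (6T9, order 36), S_4 x C_2 (6T11, order 48), (S_3 x S_3) : C_2 (6T13, order 72), PGL(2,5) (6T14, order 120), S_6 (6T16, order 720). By Dedekind's theorem, for a prime p not dividing disc(f) the degrees of the irreducible factors of f mod p form the cycle type of an element of G. Factoring f modulo the 67 such primes p <= 347 (skipping 2, 229, which divide the discriminant), each new pattern first appears at: mod 3: f = (x^6 + x^3 + 2x^2 + 2x + 1), pattern 6; mod 5: f = (x^3 + 4x + 3)(x^3 + 4x^2 + x + 1), pattern 3+3; mod 7: f = (x + 1)(x + 4)(x^4 + 3x^3 + 3x^2 + 2x + 3), pattern 4+1+1; mod 13: f = (x^2 + 11x + 6)(x^4 + 9x^3 + x^2 + 6x + 4), pattern 4+2; mod 23: f = (x^2 + 3x + 14)(x^2 + 16x + 1)(x^2 + 21x + 13), pattern 2+2+2; mod 29: f = (x + 9)(x + 18)(x^2 + 26x + 9)(x^2 + 28x + 7), pattern 2+2+1+1; mod 193: f = (x + 5)(x + 43)(x + 93)(x + 98)(x + 148)(x + 186), pattern 1+1+1+1+1+1; mod 347: f = (x + 2)(x + 150)(x + 195)(x + 343)(x^2 + 345x + 256), pattern 2+1+1+1+1. No other pattern occurs in this range, so the set of observed cycle types is {6, 3+3, 4+1+1, 4+2, 2+2+2, 2+2+1+1, 1+1+1+1+1+1, 2+1+1+1+1}. The candidates containing elements of all these cycle types are S_4 x C_2 (6T11) of order 48, S_6 (6T16) of order 720; the others are excluded. The observed types are precisely the cycle types that occur in S_4 x C_2 (6T11). Each of the other remaining candidates has further cycle types, and by the Chebotarev density theorem the matching factorization patterns would occur for a proportion of primes equal to their share of the group: S_6 (6T16) additionally contains elements of type 5+1, 3+2+1, 3+1+1+1 (304 of its 720 elements, about 42% of primes). None of the 67 primes tested shows any such pattern (for each of these groups the chance of that is below 10^-4), which rules them out. Hence G = S_4 x C_2 (6T11), of order 48. The Galois group S_4 x C_2 (6T11) has order 48, so the splitting field has degree 48 over Q.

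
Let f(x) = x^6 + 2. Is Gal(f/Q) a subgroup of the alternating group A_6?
The polynomial is irreducible of degree 6 over Q. Its discriminant is -1492992, which is not a perfect square. A Galois group lies in the alternating group exactly when the discriminant is a square in Q, so the Galois group (D_6) is not contained in A_6.

No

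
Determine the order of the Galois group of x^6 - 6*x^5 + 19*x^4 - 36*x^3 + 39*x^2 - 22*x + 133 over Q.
48

The degree of the splitting field over Q equals the order of the Galois group, so first determine the group. The polynomial f is an irreducible sextic over Q, so G = Gal(f/Q) is one of the 16 transitive subgroups 6T1, ..., 6T16 of S_6. The discriminant of f is -1849378557919232, which is not a perfect square, so G is not contained in A_6. The transitive groups of degree 6 not contained in A_6 are: C_6 (6T1, order 6), S_3 (6T2, order 6), D_6 (6T3, order 12), C_3 x S_3 (6T5, order 18), A_4 x C_2 (6T6, order 24), S_4 (6T8, order 24), S_3 x S_3 (6T9, order 36), S_4 x C_2 (6T11, order 48), (S_3 x S_3) : C_2 (6T13, order 72), PGL(2,5) (6T14, order 120), S_6 (6T16, order 720). By Dedekind's theorem, for a prime p not dividing disc(f) the degrees of the irreducible factors of f mod p form the cycle type of an element of G. Factoring f modulo the 29 such primes p <= 127 (skipping 2, 29, which divide the discriminant), each new pattern first appears at: mod 3: f = (x^3 + x^2 + 2x + 1)(x^3 + 2x^2 + 1), pattern 3+3; mod 5: f = (x^6 + 4x^5 + 4x^4 + 4x^3 + 4x^2 + 3x + 3), pattern 6; mod 7: f = (x)(x + 5)(x^4 + 3x^3 + 4x^2 + 4), pattern 4+1+1; mod 17: f = (x + 6)(x + 9)(x^2 + 2x + 6)(x^2 + 11x + 14), pattern 2+2+1+1; mod 23: f = (x^2 + x + 8)(x^2 + 18x + 14)(x^2 + 21x + 17), pattern 2+2+2; mod 67: f = (x^2 + 65x + 57)(x^4 + 63x^3 + 21x^2 + 33x + 47), pattern 4+2; mod 127: f = (x + 6)(x + 46)(x + 79)(x + 119)(x^2 + 125x + 104), pattern 2+1+1+1+1. No other pattern occurs in this range, so the set of observed cycle types is {3+3, 6, 4+1+1, 2+2+1+1, 2+2+2, 4+2, 2+1+1+1+1}. The candidates containing elements of all these cycle types are S_4 x C_2 (6T11) of order 48, S_6 (6T16) of order 720; the others are excluded. The observed types are precisely the cycle types that occur in S_4 x C_2 (6T11) (apart from the identity). Each of the other remaining candidates has further cycle types, and by the Chebotarev density theorem the matching factorization patterns would occur for a proportion of primes equal to their share of the group: S_6 (6T16) additionally contains elements of type 5+1, 3+2+1, 3+1+1+1 (304 of its 720 elements, about 42% of primes). None of the 29 primes tested shows any such pattern (for each of these groups the chance of that is below 10^-4), which rules them out. Hence G = S_4 x C_2 (6T11), of order 48. The Galois group S_4 x C_2 (6T11) has order 48, so the splitting field has degree 48 over Q.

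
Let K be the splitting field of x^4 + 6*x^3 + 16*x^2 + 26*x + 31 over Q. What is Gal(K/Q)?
The polynomial is an irreducible quartic over Q and its discriminant is 512000, which is not a perfect square, so the Galois group is not contained in A_4. The resolvent cubic y^3 - 16*y^2 + 32*y + 192 has exactly one rational root, so the Galois group is C_4 or D_4. The quartic becomes reducible over Q(sqrt(disc)), so the group is C_4.

C_4, the cyclic group of order 4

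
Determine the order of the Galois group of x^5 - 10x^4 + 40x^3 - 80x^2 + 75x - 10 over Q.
The degree of the splitting field over Q equals the order of the Galois group, so first determine the group. The polynomial f is an irreducible quintic over Q, so G = Gal(f/Q) is a transitive subgroup of S_5: one of C_5 (5T1, order 5), D_5 (5T2, order 10), F_20 (5T3, order 20), A_5 (5T4, order 60) or S_5 (5T5, order 120). The discriminant of f is 64000000 = 8000^2, a perfect square, so G is contained in A_5. The transitive groups of degree 5 contained in A_5 are: C_5 (5T1, order 5), D_5 (5T2, order 10), A_5 (5T4, order 60). By Dedekind's theorem, for a prime p not dividing disc(f) the degrees of the irreducible factors of f mod p form the cycle type of an element of G. Factoring f modulo the 23 such primes p <= 97 (skipping 2, 5, which divide the discriminant), each new pattern first appears at: mod 3: f = (x + 1)(x^2 + 1)(x^2 + x + 2), pattern 2+2+1; mod 7: f = (x^5 + 4x^4 + 5x^3 + 4x^2 + 5x + 4), pattern 5. No other pattern occurs in this range, so the set of observed cycle types is {2+2+1, 5}. The candidates containing elements of all these cycle types are D_5 (5T2) of order 10, A_5 (5T4) of order 60; the others are excluded. The observed types are precisely the cycle types that occur in D_5 (5T2) (apart from the identity). Each of the other remaining candidates has further cycle types, and by the Chebotarev density theorem the matching factorization patterns would occur for a proportion of primes equal to their share of the group: A_5 (5T4) additionally contains elements of type 3+1+1 (20 of its 60 elements, about 33% of primes). None of the 23 primes tested shows any such pattern (for each of these groups the chance of that is below 10^-4), which rules them out. Hence G = D_5 (5T2), of order 10. The Galois group D_5 (5T2) has order 10, so the splitting field has degree 10 over Q.

10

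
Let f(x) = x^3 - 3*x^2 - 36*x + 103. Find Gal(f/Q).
C_3, A_3

The polynomial is an irreducible cubic over Q and its discriminant is 123201 = 351^2, a perfect square. For an irreducible cubic, a square discriminant forces the Galois group to be A_3, the cyclic group of order 3.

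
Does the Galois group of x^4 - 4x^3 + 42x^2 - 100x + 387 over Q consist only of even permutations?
The polynomial is irreducible of degree 4 over Q. Its discriminant is 857311232, which is not a perfect square. A Galois group lies in the alternating group exactly when the discriminant is a square in Q, so the Galois group (D_4) is not contained in A_4.

No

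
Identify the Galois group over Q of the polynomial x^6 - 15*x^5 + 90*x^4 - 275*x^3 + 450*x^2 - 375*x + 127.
The polynomial f is an irreducible sextic over Q, so G = Gal(f/Q) is one of the 16 transitive subgroups 6T1, ..., 6T16 of S_6. The discriminant of f is -34992, which is not a perfect square, so G is not contained in A_6. The transitive groups of degree 6 not contained in A_6 are: C_6 (6T1, order 6), S_3 (6T2, order 6), D_6 (6T3, order 12), C_3 x S_3 (6T5, order 18), A_4 x C_2 (6T6, order 24), S_4 (6T8, order 24), S_3 x S_3 (6T9, order 36), S_4 x C_2 (6T11, order 48), (S_3 x S_3) : C_2 (6T13, order 72), PGL(2,5) (6T14, order 120), S_6 (6T16, order 720). By Dedekind's theorem, for a prime p not dividing disc(f) the degrees of the irreducible factors of f mod p form the cycle type of an element of G. Factoring f modulo the 23 such primes p <= 97 (skipping 2, 3, which divide the discriminant), each new pattern first appears at: mod 5: f = (x^2 + 3)(x^2 + 2x + 3)(x^2 + 3x + 3), pattern 2+2+2; mod 7: f = (x^3 + 2x^2 + 4x + 5)(x^3 + 4x^2 + x + 3), pattern 3+3; mod 31: f = (x + 1)(x + 5)(x + 7)(x + 19)(x + 21)(x + 25), pattern 1+1+1+1+1+1. No other pattern occurs in this range, so the set of observed cycle types is {2+2+2, 3+3, 1+1+1+1+1+1}. The candidates containing elements of all these cycle types are C_6 (6T1) of order 6, S_3 (6T2) of order 6, D_6 (6T3) of order 12, C_3 x S_3 (6T5) of order 18, A_4 x C_2 (6T6) of order 24, S_4 (6T8) of order 24, S_3 x S_3 (6T9) of order 36, S_4 x C_2 (6T11) of order 48, (S_3 x S_3) : C_2 (6T13) of order 72, PGL(2,5) (6T14) of order 120, S_6 (6T16) of order 720; the others are excluded. The observed types are precisely the cycle types that occur in S_3 (6T2). Each of the other remaining candidates has further cycle types, and by the Chebotarev density theorem the matching factorization patterns would occur for a proportion of primes equal to their share of the group: C_6 (6T1) additionally contains elements of type 6 (2 of its 6 elements, about 33% of primes); D_6 (6T3) additionally contains elements of type 6, 2+2+1+1 (5 of its 12 elements, about 42% of primes); C_3 x S_3 (6T5) additionally contains elements of type 6, 3+1+1+1 (10 of its 18 elements, about 56% of primes); A_4 x C_2 (6T6) additionally contains elements of type 6, 2+2+1+1, 2+1+1+1+1 (14 of its 24 elements, about 58% of primes); S_4 (6T8) additionally contains elements of type 4+1+1, 2+2+1+1 (9 of its 24 elements, about 38% of primes); S_3 x S_3 (6T9) additionally contains elements of type 6, 3+1+1+1, 2+2+1+1 (25 of its 36 elements, about 69% of primes); S_4 x C_2 (6T11) additionally contains elements of type 6, 4+2, 4+1+1, 2+2+1+1, 2+1+1+1+1 (32 of its 48 elements, about 67% of primes); (S_3 x S_3) : C_2 (6T13) additionally contains elements of type 6, 4+2, 3+2+1, 3+1+1+1, 2+2+1+1, 2+1+1+1+1 (61 of its 72 elements, about 85% of primes); PGL(2,5) (6T14) additionally contains elements of type 6, 5+1, 4+1+1, 2+2+1+1 (89 of its 120 elements, about 74% of primes); S_6 (6T16) additionally contains elements of type 6, 5+1, 4+2, 4+1+1, 3+2+1, 3+1+1+1, 2+2+1+1, 2+1+1+1+1 (664 of its 720 elements, about 92% of primes). None of the 23 primes tested shows any such pattern (for each of these groups the chance of that is below 10^-4), which rules them out. Hence G = S_3 (6T2), of order 6.

S_3 (also written S3)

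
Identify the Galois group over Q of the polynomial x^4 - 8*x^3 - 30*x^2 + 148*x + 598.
The polynomial is an irreducible quartic over Q and its discriminant is -6543790848, which is not a perfect square, so the Galois group is not contained in A_4. The resolvent cubic y^3 + 30*y^2 - 3576*y - 131936 has exactly one rational root, so the Galois group is C_4 or D_4. The quartic remains irreducible over Q(sqrt(disc)), so the group is D_4.

D_4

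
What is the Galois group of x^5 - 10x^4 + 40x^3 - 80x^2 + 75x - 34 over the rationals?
D_5, the dihedral group of order 10

The polynomial f is an irreducible quintic over Q, so G = Gal(f/Q) is a transitive subgroup of S_5: one of C_5 (5T1, order 5), D_5 (5T2, order 10), F_20 (5T3, order 20), A_5 (5T4, order 60) or S_5 (5T5, order 120). The discriminant of f is 64000000 = 8000^2, a perfect square, so G is contained in A_5. The transitive groups of degree 5 contained in A_5 are: C_5 (5T1, order 5), D_5 (5T2, order 10), A_5 (5T4, order 60). By Dedekind's theorem, for a prime p not dividing disc(f) the degrees of the irreducible factors of f mod p form the cycle type of an element of G. Factoring f modulo the 23 such primes p <= 97 (skipping 2, 5, which divide the discriminant), each new pattern first appears at: mod 3: f = (x + 1)(x^2 + 1)(x^2 + x + 2), pattern 2+2+1; mod 7: f = (x^5 + 4x^4 + 5x^3 + 4x^2 + 5x + 1), pattern 5. No other pattern occurs in this range, so the set of observed cycle types is {2+2+1, 5}. The candidates containing elements of all these cycle types are D_5 (5T2) of order 10, A_5 (5T4) of order 60; the others are excluded. The observed types are precisely the cycle types that occur in D_5 (5T2) (apart from the identity). Each of the other remaining candidates has further cycle types, and by the Chebotarev density theorem the matching factorization patterns would occur for a proportion of primes equal to their share of the group: A_5 (5T4) additionally contains elements of type 3+1+1 (20 of its 60 elements, about 33% of primes). None of the 23 primes tested shows any such pattern (for each of these groups the chance of that is below 10^-4), which rules them out. Hence G = D_5 (5T2), of order 10.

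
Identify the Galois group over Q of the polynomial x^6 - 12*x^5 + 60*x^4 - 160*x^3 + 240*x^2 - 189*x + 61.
(S_3 x S_3) : C_2, the group 6T13 of order 72

The polynomial f is an irreducible sextic over Q, so G = Gal(f/Q) is one of the 16 transitive subgroups 6T1, ..., 6T16 of S_6. The discriminant of f is -9059283, which is not a perfect square, so G is not contained in A_6. The transitive groups of degree 6 not contained in A_6 are: C_6 (6T1, order 6), S_3 (6T2, order 6), D_6 (6T3, order 12), C_3 x S_3 (6T5, order 18), A_4 x C_2 (6T6, order 24), S_4 (6T8, order 24), S_3 x S_3 (6T9, order 36), S_4 x C_2 (6T11, order 48), (S_3 x S_3) : C_2 (6T13, order 72), PGL(2,5) (6T14, order 120), S_6 (6T16, order 720). By Dedekind's theorem, for a prime p not dividing disc(f) the degrees of the irreducible factors of f mod p form the cycle type of an element of G. Factoring f modulo the 28 such primes p <= 127 (skipping 3, 17, 43, which divide the discriminant), each new pattern first appears at: mod 2: f = (x^6 + x + 1), pattern 6; mod 7: f = (x + 4)(x^2 + 6x + 4)(x^3 + 6x^2 + 6), pattern 3+2+1; mod 11: f = (x^2 + 9x + 2)(x^4 + x^3 + 5x^2 + 2x + 3), pattern 4+2; mod 13: f = (x + 3)(x + 8)(x^2 + 6x + 3)(x^2 + 10x + 5), pattern 2+2+1+1; mod 61: f = (x)(x + 2)(x + 8)(x + 19)(x^2 + 20x + 6), pattern 2+1+1+1+1; mod 97: f = (x + 8)(x + 10)(x + 47)(x^3 + 20x^2 + 65x + 10), pattern 3+1+1+1; mod 113: f = (x^2 + 6)(x^2 + 41x + 19)(x^2 + 60x + 61), pattern 2+2+2; mod 127: f = (x^3 + 33x^2 + x + 91)(x^3 + 82x^2 + 20x + 23), pattern 3+3. No other pattern occurs in this range, so the set of observed cycle types is {6, 3+2+1, 4+2, 2+2+1+1, 2+1+1+1+1, 3+1+1+1, 2+2+2, 3+3}. The candidates containing elements of all these cycle types are (S_3 x S_3) : C_2 (6T13) of order 72, S_6 (6T16) of order 720; the others are excluded. The observed types are precisely the cycle types that occur in (S_3 x S_3) : C_2 (6T13) (apart from the identity). Each of the other remaining candidates has further cycle types, and by the Chebotarev density theorem the matching factorization patterns would occur for a proportion of primes equal to their share of the group: S_6 (6T16) additionally contains elements of type 5+1, 4+1+1 (234 of its 720 elements, about 32% of primes). None of the 28 primes tested shows any such pattern (for each of these groups the chance of that is below 10^-4), which rules them out. Hence G = (S_3 x S_3) : C_2 (6T13), of order 72.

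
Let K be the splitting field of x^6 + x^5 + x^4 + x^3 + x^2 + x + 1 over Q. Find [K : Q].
The degree of the splitting field over Q equals the order of the Galois group, so first determine the group. The polynomial f is an irreducible sextic over Q, so G = Gal(f/Q) is one of the 16 transitive subgroups 6T1, ..., 6T16 of S_6. The discriminant of f is -16807, which is not a perfect square, so G is not contained in A_6. The transitive groups of degree 6 not contained in A_6 are: C_6 (6T1, order 6), S_3 (6T2, order 6), D_6 (6T3, order 12), C_3 x S_3 (6T5, order 18), A_4 x C_2 (6T6, order 24), S_4 (6T8, order 24), S_3 x S_3 (6T9, order 36), S_4 x C_2 (6T11, order 48), (S_3 x S_3) : C_2 (6T13, order 72), PGL(2,5) (6T14, order 120), S_6 (6T16, order 720). By Dedekind's theorem, for a prime p not dividing disc(f) the degrees of the irreducible factors of f mod p form the cycle type of an element of G. Factoring f modulo the 37 such primes p <= 163 (skipping 7, which divides the discriminant), each new pattern first appears at: mod 2: f = (x^3 + x + 1)(x^3 + x^2 + 1), pattern 3+3; mod 3: f = (x^6 + x^5 + x^4 + x^3 + x^2 + x + 1), pattern 6; mod 13: f = (x^2 + 3x + 1)(x^2 + 5x + 1)(x^2 + 6x + 1), pattern 2+2+2; mod 29: f = (x + 4)(x + 5)(x + 6)(x + 9)(x + 13)(x + 22), pattern 1+1+1+1+1+1. No other pattern occurs in this range, so the set of observed cycle types is {3+3, 6, 2+2+2, 1+1+1+1+1+1}. The candidates containing elements of all these cycle types are C_6 (6T1) of order 6, D_6 (6T3) of order 12, C_3 x S_3 (6T5) of order 18, A_4 x C_2 (6T6) of order 24, S_3 x S_3 (6T9) of order 36, S_4 x C_2 (6T11) of order 48, (S_3 x S_3) : C_2 (6T13) of order 72, PGL(2,5) (6T14) of order 120, S_6 (6T16) of order 720; the others are excluded. The observed types are precisely the cycle types that occur in C_6 (6T1). Each of the other remaining candidates has further cycle types, and by the Chebotarev density theorem the matching factorization patterns would occur for a proportion of primes equal to their share of the group: D_6 (6T3) additionally contains elements of type 2+2+1+1 (3 of its 12 elements, about 25% of primes); C_3 x S_3 (6T5) additionally contains elements of type 3+1+1+1 (4 of its 18 elements, about 22% of primes); A_4 x C_2 (6T6) additionally contains elements of type 2+2+1+1, 2+1+1+1+1 (6 of its 24 elements, about 25% of primes); S_3 x S_3 (6T9) additionally contains elements of type 3+1+1+1, 2+2+1+1 (13 of its 36 elements, about 36% of primes); S_4 x C_2 (6T11) additionally contains elements of type 4+2, 4+1+1, 2+2+1+1, 2+1+1+1+1 (24 of its 48 elements, about 50% of primes); (S_3 x S_3) : C_2 (6T13) additionally contains elements of type 4+2, 3+2+1, 3+1+1+1, 2+2+1+1, 2+1+1+1+1 (49 of its 72 elements, about 68% of primes); PGL(2,5) (6T14) additionally contains elements of type 5+1, 4+1+1, 2+2+1+1 (69 of its 120 elements, about 58% of primes); S_6 (6T16) additionally contains elements of type 5+1, 4+2, 4+1+1, 3+2+1, 3+1+1+1, 2+2+1+1, 2+1+1+1+1 (544 of its 720 elements, about 76% of primes). None of the 37 primes tested shows any such pattern (for each of these groups the chance of that is below 10^-4), which rules them out. Hence G = C_6 (6T1), of order 6. The Galois group C_6 (6T1) has order 6, so the splitting field has degree 6 over Q.

6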